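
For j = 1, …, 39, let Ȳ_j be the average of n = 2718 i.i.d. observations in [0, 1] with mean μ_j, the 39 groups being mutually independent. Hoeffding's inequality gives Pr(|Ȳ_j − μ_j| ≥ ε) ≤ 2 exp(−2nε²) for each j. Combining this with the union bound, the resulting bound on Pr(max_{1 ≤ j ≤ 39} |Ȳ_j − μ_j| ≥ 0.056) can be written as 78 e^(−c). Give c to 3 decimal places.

Union bound over the 39 events: Pr(max_{1 ≤ j ≤ 39} |Ȳ_j − μ_j| ≥ 0.056) ≤ 39·2·exp(−2nε²) = 78 exp(−2·2718·0.056²).
So c = 2·2718·0.056² = 17.0473.

17.047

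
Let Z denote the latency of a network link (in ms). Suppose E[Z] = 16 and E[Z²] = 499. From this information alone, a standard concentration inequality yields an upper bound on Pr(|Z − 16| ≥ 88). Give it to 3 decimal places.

The first two moments determine the variance, so Chebyshev's inequality is the sharpest standard bound available.
Var(Z) = E[Z²] − (E[Z])² = 499 − 256 = 243.
Chebyshev's inequality: Pr(|Z − μ| ≥ t) ≤ Var(Z)/t² = 243/7744 = 0.0314.

0.031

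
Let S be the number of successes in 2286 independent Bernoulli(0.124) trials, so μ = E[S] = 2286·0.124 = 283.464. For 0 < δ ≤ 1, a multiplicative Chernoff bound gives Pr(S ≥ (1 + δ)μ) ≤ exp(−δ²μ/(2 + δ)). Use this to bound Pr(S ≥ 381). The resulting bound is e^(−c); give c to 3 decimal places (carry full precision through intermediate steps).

Write 381 = (1 + δ)μ, so δ = 381/283.464 − 1 = 0.344086…
Then the exponent is δ²μ/(2 + δ) = (381 − μ)² / (μ·(2 + δ)) = 14.317211.

14.317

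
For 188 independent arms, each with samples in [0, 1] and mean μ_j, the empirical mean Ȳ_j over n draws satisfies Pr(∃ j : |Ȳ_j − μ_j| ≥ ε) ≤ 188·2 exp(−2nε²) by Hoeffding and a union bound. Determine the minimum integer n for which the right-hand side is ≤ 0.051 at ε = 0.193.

Need 2·188·exp(−2nε²) ≤ 0.051, i.e. exp(−2nε²) ≤ 0.051/376.
So 2nε² ≥ ln(376/0.051) = 8.905519.
Hence n ≥ 8.905519/(2·0.193²) = 119.540.
The smallest integer n is 120.

120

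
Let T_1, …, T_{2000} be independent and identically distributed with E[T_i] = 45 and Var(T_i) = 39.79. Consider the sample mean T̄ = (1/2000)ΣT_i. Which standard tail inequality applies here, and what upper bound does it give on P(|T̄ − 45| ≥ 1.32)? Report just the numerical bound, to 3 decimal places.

With mean and variance of each term known, Chebyshev's inequality bounds the deviation of the sum (or sample mean).
Var(T̄) = Var(T_i)/n = 39.79/2000 = 0.019895.
Chebyshev: P(|T̄ − 45| ≥ 1.32) ≤ Var(T̄)/(1.32)² = 39.79/(2000·1.32²) = 0.0114.

0.011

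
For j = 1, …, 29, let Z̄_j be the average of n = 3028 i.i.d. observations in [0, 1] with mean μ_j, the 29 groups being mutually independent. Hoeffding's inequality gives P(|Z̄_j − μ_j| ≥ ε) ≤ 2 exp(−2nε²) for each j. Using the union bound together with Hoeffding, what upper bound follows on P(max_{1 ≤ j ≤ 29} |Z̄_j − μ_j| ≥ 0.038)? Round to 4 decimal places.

0.0092

Per-experiment Hoeffding bound: 2·exp(−2·3028·0.038²) = 2·exp(−8.74486) = 0.00031855.
Union bound over 29 events: 29·0.00031855 = 0.00924.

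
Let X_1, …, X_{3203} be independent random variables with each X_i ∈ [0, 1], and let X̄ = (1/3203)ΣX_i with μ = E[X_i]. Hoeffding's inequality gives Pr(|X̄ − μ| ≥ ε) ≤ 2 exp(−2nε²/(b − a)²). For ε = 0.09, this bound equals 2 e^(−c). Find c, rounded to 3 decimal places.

51.889

c = 2nε²/(b − a)² = 2·3203·0.09² / 1² = 51.8886.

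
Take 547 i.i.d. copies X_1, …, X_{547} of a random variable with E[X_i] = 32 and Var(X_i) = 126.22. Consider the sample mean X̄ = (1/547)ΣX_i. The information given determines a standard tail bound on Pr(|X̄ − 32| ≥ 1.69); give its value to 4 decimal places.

With mean and variance of each term known, Chebyshev's inequality bounds the deviation of the sum (or sample mean).
Var(X̄) = Var(X_i)/n = 126.22/547 = 0.23075.
Chebyshev: Pr(|X̄ − 32| ≥ 1.69) ≤ Var(X̄)/(1.69)² = 126.22/(547·1.69²) = 0.0808.

0.0808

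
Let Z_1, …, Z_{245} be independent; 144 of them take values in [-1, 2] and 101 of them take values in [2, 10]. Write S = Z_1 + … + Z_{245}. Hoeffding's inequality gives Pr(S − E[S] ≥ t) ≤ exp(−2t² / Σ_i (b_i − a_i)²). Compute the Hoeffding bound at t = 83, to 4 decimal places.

0.1694

Σ(b_i − a_i)² = 144·3² + 101·8² = 7760.
Exponent = 2·83² / 7760 = 1.77552.
Bound = exp(−1.77552) = 0.16940.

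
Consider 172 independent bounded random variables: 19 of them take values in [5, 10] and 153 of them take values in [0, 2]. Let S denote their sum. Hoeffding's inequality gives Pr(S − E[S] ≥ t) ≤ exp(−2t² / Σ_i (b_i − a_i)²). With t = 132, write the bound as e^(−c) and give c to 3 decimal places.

32.059

Σ(b_i − a_i)² = 19·5² + 153·2² = 1087.
c = 2t² / 1087 = 2·132² / 1087 = 32.0589.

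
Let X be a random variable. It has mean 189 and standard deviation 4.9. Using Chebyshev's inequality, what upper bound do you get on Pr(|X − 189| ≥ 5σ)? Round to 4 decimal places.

Chebyshev: Pr(|X − μ| ≥ t) ≤ Var(X)/t².
Var(X) = σ² = 4.9² = 24.01.
t = 5·4.9 = 24.5.
Bound = 24.01 / 600.25 = 0.0400.

0.0400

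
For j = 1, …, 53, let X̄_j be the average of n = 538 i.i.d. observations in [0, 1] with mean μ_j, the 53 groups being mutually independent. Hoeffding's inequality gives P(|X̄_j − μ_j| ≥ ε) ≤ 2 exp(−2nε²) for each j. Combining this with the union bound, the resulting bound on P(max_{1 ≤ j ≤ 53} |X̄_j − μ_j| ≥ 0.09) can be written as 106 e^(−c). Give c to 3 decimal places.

8.716

Union bound over the 53 events: P(max_{1 ≤ j ≤ 53} |X̄_j − μ_j| ≥ 0.09) ≤ 53·2·exp(−2nε²) = 106 exp(−2·538·0.09²).
So c = 2·538·0.09² = 8.7156.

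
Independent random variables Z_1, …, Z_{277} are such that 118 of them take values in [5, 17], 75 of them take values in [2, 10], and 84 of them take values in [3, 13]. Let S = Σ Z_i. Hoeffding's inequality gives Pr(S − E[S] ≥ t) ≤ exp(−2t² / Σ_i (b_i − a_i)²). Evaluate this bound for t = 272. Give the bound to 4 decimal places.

Σ(b_i − a_i)² = 118·12² + 75·8² + 84·10² = 30192.
Exponent = 2·272² / 30192 = 4.90090.
Bound = exp(−4.90090) = 0.00744.

0.0074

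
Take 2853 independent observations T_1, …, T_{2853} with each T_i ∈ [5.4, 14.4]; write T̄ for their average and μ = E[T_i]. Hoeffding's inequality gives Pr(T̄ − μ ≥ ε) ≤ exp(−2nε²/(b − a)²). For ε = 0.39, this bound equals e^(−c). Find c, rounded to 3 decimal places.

10.715

c = 2nε²/(b − a)² = 2·2853·0.39² / 9² = 10.7146.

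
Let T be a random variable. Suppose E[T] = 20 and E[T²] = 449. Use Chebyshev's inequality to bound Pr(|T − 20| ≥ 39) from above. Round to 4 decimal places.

Var(T) = E[T²] − (E[T])² = 449 − 400 = 49.
Chebyshev's inequality: Pr(|T − μ| ≥ t) ≤ Var(T)/t² = 49/1521 = 0.0322.

0.0322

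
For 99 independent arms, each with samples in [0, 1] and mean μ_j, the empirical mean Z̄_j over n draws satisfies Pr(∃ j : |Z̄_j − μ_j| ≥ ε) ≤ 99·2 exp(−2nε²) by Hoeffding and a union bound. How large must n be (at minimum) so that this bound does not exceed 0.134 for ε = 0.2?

Need 2·99·exp(−2nε²) ≤ 0.134, i.e. exp(−2nε²) ≤ 0.134/198.
So 2nε² ≥ ln(198/0.134) = 7.298183.
Hence n ≥ 7.298183/(2·0.2²) = 91.227.
The smallest integer n is 92.

92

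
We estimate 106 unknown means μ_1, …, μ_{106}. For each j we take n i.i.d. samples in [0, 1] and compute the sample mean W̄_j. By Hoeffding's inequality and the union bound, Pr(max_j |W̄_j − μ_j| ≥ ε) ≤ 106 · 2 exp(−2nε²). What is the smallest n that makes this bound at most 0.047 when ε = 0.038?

2914

Need 2·106·exp(−2nε²) ≤ 0.047, i.e. exp(−2nε²) ≤ 0.047/212.
So 2nε² ≥ ln(212/0.047) = 8.414194.
Hence n ≥ 8.414194/(2·0.038²) = 2913.502.
The smallest integer n is 2914.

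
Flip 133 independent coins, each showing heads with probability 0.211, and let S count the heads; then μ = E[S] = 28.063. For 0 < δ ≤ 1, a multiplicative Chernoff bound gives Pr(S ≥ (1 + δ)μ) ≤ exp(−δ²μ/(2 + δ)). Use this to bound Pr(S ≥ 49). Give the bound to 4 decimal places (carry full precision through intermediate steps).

Write 49 = (1 + δ)μ, so δ = 49/28.063 − 1 = 0.7460713…
Then the exponent is δ²μ/(2 + δ) = (49 − μ)² / (μ·(2 + δ)) = 5.688307.
Bound = exp(−5.688307) = 0.00339.

0.0034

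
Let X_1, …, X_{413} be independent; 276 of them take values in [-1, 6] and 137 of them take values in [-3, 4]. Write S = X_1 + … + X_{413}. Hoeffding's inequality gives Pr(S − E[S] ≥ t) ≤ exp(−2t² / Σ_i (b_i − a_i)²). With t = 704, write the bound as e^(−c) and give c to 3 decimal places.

48.981

Σ(b_i − a_i)² = 276·7² + 137·7² = 20237.
c = 2t² / 20237 = 2·704² / 20237 = 48.9812.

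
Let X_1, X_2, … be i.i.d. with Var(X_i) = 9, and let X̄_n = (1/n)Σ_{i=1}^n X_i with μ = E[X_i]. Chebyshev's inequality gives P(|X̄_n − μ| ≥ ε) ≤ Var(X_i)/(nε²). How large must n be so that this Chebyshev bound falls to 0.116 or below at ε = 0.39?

511

Require 9/(n·0.39²) ≤ 0.116, i.e. n ≥ 9/(0.116·0.39²) = 510.100.
The smallest integer n is 511.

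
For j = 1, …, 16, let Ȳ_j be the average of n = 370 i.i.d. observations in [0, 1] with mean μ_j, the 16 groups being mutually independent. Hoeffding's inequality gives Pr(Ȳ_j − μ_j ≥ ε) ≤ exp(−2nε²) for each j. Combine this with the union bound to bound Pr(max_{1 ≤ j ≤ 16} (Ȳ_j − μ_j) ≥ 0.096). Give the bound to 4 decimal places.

Per-experiment Hoeffding bound: exp(−2·370·0.096²) = exp(−6.81984) = 0.0010919.
Union bound over 16 events: 16·0.0010919 = 0.01747.

0.0175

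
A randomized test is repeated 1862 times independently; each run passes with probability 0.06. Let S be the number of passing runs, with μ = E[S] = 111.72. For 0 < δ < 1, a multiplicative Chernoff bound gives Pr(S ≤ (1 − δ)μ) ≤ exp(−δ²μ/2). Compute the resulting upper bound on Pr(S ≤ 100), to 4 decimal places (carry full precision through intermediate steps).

0.5408

Write 100 = (1 − δ)μ, so δ = 1 − 100/111.72 = 0.1049051…
Then the exponent is δ²μ/2 = (μ − 100)²/(2μ) = 0.614744.
Bound = exp(−0.614744) = 0.54078.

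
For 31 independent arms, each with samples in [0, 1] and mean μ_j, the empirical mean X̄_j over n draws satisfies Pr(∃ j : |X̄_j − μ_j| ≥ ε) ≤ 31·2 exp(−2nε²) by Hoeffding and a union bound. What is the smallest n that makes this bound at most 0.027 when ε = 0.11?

Need 2·31·exp(−2nε²) ≤ 0.027, i.e. exp(−2nε²) ≤ 0.027/62.
So 2nε² ≥ ln(62/0.027) = 7.739053.
Hence n ≥ 7.739053/(2·0.11²) = 319.796.
The smallest integer n is 320.

320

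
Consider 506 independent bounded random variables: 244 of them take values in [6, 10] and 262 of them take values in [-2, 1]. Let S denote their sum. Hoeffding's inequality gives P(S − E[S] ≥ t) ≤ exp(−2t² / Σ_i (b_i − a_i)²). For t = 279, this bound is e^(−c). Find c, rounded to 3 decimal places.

Σ(b_i − a_i)² = 244·4² + 262·3² = 6262.
c = 2t² / 6262 = 2·279² / 6262 = 24.8614.

24.861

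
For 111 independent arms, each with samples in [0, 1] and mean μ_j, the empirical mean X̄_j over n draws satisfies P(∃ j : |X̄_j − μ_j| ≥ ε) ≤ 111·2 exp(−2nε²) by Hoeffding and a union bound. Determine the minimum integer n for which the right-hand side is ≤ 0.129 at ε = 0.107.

326

Need 2·111·exp(−2nε²) ≤ 0.129, i.e. exp(−2nε²) ≤ 0.129/222.
So 2nε² ≥ ln(222/0.129) = 7.450620.
Hence n ≥ 7.450620/(2·0.107²) = 325.383.
The smallest integer n is 326.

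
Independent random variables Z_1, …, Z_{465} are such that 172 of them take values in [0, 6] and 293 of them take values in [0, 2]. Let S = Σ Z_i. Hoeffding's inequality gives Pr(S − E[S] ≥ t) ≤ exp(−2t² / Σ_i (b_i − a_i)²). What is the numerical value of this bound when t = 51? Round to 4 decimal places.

Σ(b_i − a_i)² = 172·6² + 293·2² = 7364.
Exponent = 2·51² / 7364 = 0.70641.
Bound = exp(−0.70641) = 0.49341.

0.4934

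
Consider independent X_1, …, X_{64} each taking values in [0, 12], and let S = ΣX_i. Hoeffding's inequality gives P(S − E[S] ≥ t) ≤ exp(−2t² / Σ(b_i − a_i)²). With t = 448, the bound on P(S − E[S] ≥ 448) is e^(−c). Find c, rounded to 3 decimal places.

Σ(b_i − a_i)² = 64·(12)² = 9216.
c = 2t²/9216 = 2·448²/9216 = 43.5556.

43.556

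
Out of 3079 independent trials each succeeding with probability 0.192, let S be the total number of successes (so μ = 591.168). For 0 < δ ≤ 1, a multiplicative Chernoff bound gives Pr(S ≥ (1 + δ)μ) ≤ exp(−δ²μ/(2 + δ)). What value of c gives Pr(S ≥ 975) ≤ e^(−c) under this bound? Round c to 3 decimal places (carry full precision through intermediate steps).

Write 975 = (1 + δ)μ, so δ = 975/591.168 − 1 = 0.6492774…
Then the exponent is δ²μ/(2 + δ) = (975 − μ)² / (μ·(2 + δ)) = 94.068455.

94.068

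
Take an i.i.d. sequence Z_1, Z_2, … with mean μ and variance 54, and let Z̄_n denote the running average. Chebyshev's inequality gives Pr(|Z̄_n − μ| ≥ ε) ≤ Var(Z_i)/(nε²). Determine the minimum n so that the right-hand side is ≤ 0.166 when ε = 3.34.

30

Require 54/(n·3.34²) ≤ 0.166, i.e. n ≥ 54/(0.166·3.34²) = 29.160.
The smallest integer n is 30.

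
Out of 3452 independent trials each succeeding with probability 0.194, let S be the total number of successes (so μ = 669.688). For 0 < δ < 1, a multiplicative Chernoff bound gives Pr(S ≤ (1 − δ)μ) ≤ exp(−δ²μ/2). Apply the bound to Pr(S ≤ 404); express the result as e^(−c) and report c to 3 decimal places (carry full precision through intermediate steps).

52.704

Write 404 = (1 − δ)μ, so δ = 1 − 404/669.688 = 0.396734…
Then the exponent is δ²μ/2 = (μ − 404)²/(2μ) = 52.703732.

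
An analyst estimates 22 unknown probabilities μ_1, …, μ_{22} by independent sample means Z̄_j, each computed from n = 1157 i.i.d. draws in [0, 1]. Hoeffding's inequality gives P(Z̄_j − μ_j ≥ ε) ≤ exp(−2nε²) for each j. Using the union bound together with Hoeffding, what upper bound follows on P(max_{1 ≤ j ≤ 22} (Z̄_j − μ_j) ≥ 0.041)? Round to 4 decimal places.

0.4499

Per-experiment Hoeffding bound: exp(−2·1157·0.041²) = exp(−3.88983) = 0.020449.
Union bound over 22 events: 22·0.020449 = 0.44987.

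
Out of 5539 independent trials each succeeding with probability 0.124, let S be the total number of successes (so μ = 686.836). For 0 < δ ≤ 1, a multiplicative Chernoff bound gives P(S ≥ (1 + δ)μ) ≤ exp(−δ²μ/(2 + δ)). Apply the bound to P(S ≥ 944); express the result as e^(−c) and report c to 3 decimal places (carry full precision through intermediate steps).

Write 944 = (1 + δ)μ, so δ = 944/686.836 − 1 = 0.3744183…
Then the exponent is δ²μ/(2 + δ) = (944 − μ)² / (μ·(2 + δ)) = 40.551792.

40.552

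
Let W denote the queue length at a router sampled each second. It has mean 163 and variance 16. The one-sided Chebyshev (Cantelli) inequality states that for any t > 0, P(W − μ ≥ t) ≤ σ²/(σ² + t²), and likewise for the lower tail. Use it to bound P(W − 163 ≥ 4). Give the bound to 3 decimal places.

0.500

Here σ² = 16 and t = 4, so σ² + t² = 32.
Cantelli's bound: 16/32 = 0.5000.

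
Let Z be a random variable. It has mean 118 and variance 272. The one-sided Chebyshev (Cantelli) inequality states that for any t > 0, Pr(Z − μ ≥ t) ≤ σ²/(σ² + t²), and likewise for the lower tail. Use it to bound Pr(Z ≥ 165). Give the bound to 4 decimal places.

0.1096

Here σ² = 272 and t = 47, so σ² + t² = 2481.
Cantelli's bound: 272/2481 = 0.1096.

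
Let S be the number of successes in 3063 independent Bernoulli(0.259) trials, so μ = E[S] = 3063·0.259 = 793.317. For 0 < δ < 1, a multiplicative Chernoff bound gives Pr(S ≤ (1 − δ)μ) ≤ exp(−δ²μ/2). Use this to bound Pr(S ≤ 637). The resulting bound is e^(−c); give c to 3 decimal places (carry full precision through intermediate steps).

15.401

Write 637 = (1 − δ)μ, so δ = 1 − 637/793.317 = 0.1970423…
Then the exponent is δ²μ/2 = (μ − 637)²/(2μ) = 15.400530.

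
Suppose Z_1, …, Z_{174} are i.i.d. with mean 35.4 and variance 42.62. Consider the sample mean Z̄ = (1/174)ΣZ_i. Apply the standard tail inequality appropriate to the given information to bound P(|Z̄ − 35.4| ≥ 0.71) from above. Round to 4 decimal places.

0.4859

With mean and variance of each term known, Chebyshev's inequality bounds the deviation of the sum (or sample mean).
Var(Z̄) = Var(Z_i)/n = 42.62/174 = 0.24494.
Chebyshev: P(|Z̄ − 35.4| ≥ 0.71) ≤ Var(Z̄)/(0.71)² = 42.62/(174·0.71²) = 0.4859.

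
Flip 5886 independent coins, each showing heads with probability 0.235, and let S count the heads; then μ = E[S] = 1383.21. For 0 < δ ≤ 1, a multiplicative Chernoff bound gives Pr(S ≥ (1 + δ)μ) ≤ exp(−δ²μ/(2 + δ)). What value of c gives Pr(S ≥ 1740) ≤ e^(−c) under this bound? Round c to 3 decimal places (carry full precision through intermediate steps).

Write 1740 = (1 + δ)μ, so δ = 1740/1383.21 − 1 = 0.2579435…
Then the exponent is δ²μ/(2 + δ) = (1740 − μ)² / (μ·(2 + δ)) = 40.759060.

40.759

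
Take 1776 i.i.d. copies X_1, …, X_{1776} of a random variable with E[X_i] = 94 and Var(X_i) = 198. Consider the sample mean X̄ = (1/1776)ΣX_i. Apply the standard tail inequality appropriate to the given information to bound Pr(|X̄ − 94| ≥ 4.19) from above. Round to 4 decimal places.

0.0064

With mean and variance of each term known, Chebyshev's inequality bounds the deviation of the sum (or sample mean).
Var(X̄) = Var(X_i)/n = 198/1776 = 0.11149.
Chebyshev: Pr(|X̄ − 94| ≥ 4.19) ≤ Var(X̄)/(4.19)² = 198/(1776·4.19²) = 0.0064.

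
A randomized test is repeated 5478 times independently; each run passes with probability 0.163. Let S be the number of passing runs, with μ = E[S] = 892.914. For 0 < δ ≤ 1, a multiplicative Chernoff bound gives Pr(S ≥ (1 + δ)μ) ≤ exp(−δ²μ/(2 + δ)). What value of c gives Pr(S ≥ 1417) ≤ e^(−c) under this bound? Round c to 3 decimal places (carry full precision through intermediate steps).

Write 1417 = (1 + δ)μ, so δ = 1417/892.914 − 1 = 0.5869389…
Then the exponent is δ²μ/(2 + δ) = (1417 − μ)² / (μ·(2 + δ)) = 118.907516.

118.908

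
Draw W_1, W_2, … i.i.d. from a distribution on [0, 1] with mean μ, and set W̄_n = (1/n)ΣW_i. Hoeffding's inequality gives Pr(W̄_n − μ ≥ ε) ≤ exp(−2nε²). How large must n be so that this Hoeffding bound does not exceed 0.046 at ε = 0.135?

Require exp(−2nε²) ≤ 0.046, i.e. 2nε² ≥ ln(1/0.046) = 3.079114.
So n ≥ 3.079114 / (2·0.135²) = 84.475.
The smallest integer n is 85.

85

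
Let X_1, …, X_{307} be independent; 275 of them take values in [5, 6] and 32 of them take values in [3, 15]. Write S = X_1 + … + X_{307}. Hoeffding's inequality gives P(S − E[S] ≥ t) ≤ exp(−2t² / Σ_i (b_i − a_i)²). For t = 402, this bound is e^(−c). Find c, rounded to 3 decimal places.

66.190

Σ(b_i − a_i)² = 275·1² + 32·12² = 4883.
c = 2t² / 4883 = 2·402² / 4883 = 66.1905.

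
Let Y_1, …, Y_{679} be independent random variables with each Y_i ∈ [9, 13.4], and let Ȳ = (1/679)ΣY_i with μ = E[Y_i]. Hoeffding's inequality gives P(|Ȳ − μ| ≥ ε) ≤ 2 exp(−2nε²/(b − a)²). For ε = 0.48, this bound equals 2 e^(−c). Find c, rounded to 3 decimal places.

c = 2nε²/(b − a)² = 2·679·0.48² / 4.4² = 16.1613.

16.161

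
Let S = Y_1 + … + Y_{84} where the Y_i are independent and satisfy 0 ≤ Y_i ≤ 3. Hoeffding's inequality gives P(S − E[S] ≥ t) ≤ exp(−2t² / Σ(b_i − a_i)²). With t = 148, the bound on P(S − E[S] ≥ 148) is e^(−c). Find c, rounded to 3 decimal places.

Σ(b_i − a_i)² = 84·(3)² = 756.
c = 2t²/756 = 2·148²/756 = 57.9471.

57.947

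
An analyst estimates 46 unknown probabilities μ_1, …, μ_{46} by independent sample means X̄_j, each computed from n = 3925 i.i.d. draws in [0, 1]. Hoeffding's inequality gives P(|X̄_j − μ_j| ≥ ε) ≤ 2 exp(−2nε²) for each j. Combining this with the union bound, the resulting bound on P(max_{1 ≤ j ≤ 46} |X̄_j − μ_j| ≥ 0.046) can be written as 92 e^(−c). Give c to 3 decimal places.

16.611

Union bound over the 46 events: P(max_{1 ≤ j ≤ 46} |X̄_j − μ_j| ≥ 0.046) ≤ 46·2·exp(−2nε²) = 92 exp(−2·3925·0.046²).
So c = 2·3925·0.046² = 16.6106.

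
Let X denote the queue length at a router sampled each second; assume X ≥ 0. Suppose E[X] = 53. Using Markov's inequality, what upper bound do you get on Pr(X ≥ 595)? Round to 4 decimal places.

Markov's inequality: for a non-negative random variable, Pr(X ≥ a) ≤ E[X]/a.
Here E[X] = 53 and a = 595, so the bound is 53/595 = 0.0891.

0.0891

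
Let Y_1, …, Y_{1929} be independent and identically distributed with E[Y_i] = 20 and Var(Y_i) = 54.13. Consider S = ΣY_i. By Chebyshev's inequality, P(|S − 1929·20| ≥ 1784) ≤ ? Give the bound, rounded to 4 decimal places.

Var(S) = n·Var(Y_i) = 1929·54.13 = 104416.77.
Chebyshev: P(|S − 1929·20| ≥ 1784) ≤ Var(S)/1784² = 104416.77/3182656 = 0.0328.

0.0328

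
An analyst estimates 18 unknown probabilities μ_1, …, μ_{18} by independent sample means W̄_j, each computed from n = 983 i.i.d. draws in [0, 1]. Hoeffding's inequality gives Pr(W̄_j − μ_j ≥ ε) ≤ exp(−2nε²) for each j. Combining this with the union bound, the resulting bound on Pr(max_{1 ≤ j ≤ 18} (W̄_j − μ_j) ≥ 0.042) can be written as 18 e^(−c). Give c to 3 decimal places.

Union bound over the 18 events: Pr(max_{1 ≤ j ≤ 18} (W̄_j − μ_j) ≥ 0.042) ≤ 18·exp(−2nε²) = 18 exp(−2·983·0.042²).
So c = 2·983·0.042² = 3.4680.

3.468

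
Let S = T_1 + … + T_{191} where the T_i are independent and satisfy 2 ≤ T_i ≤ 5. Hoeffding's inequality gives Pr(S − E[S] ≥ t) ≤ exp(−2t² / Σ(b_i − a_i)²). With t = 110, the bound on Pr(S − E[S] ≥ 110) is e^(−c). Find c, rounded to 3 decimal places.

14.078

Σ(b_i − a_i)² = 191·(3)² = 1719.
c = 2t²/1719 = 2·110²/1719 = 14.0780.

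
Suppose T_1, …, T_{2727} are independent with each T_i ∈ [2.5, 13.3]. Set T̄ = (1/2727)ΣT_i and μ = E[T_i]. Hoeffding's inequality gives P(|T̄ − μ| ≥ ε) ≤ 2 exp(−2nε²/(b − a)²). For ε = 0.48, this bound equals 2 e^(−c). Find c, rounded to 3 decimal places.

10.773

c = 2nε²/(b − a)² = 2·2727·0.48² / 10.8² = 10.7733.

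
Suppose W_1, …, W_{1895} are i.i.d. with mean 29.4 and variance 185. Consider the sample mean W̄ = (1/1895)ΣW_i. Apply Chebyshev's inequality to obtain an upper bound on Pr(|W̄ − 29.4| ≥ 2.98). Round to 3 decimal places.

0.011

Var(W̄) = Var(W_i)/n = 185/1895 = 0.097625.
Chebyshev: Pr(|W̄ − 29.4| ≥ 2.98) ≤ Var(W̄)/(2.98)² = 185/(1895·2.98²) = 0.0110.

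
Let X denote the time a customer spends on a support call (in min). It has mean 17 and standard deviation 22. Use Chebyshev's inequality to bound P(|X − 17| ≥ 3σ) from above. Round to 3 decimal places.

Chebyshev: P(|X − μ| ≥ t) ≤ Var(X)/t².
Var(X) = σ² = 22² = 484.
t = 3·22 = 66.
Bound = 484 / 4356 = 0.1111.

0.111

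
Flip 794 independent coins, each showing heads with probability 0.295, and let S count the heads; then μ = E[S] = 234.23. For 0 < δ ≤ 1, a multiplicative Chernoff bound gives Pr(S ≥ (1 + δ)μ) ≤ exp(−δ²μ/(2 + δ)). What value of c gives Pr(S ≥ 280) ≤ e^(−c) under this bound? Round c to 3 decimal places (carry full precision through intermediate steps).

4.074

Write 280 = (1 + δ)μ, so δ = 280/234.23 − 1 = 0.1954062…
Then the exponent is δ²μ/(2 + δ) = (280 − μ)² / (μ·(2 + δ)) = 4.073844.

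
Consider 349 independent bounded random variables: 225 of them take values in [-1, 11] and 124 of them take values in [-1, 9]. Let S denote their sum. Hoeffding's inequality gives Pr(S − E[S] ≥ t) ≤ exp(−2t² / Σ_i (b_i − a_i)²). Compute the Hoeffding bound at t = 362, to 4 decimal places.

Σ(b_i − a_i)² = 225·12² + 124·10² = 44800.
Exponent = 2·362² / 44800 = 5.85018.
Bound = exp(−5.85018) = 0.00288.

0.0029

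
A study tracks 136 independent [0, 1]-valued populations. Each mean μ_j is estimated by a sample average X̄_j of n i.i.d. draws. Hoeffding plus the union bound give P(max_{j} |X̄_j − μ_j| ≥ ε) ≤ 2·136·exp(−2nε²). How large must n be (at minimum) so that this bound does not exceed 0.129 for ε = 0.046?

Need 2·136·exp(−2nε²) ≤ 0.129, i.e. exp(−2nε²) ≤ 0.129/272.
So 2nε² ≥ ln(272/0.129) = 7.653745.
Hence n ≥ 7.653745/(2·0.046²) = 1808.541.
The smallest integer n is 1809.

1809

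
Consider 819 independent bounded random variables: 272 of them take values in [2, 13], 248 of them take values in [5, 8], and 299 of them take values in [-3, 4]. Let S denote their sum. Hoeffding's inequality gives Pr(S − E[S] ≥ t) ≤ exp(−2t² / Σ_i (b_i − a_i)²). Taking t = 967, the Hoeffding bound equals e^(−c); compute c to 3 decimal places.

37.558

Σ(b_i − a_i)² = 272·11² + 248·3² + 299·7² = 49795.
c = 2t² / 49795 = 2·967² / 49795 = 37.5575.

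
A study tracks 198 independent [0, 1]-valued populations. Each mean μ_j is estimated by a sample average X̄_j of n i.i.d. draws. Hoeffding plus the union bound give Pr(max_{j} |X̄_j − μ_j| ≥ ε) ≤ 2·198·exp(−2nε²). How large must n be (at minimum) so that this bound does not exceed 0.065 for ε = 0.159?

Need 2·198·exp(−2nε²) ≤ 0.065, i.e. exp(−2nε²) ≤ 0.065/396.
So 2nε² ≥ ln(396/0.065) = 8.714782.
Hence n ≥ 8.714782/(2·0.159²) = 172.358.
The smallest integer n is 173.

173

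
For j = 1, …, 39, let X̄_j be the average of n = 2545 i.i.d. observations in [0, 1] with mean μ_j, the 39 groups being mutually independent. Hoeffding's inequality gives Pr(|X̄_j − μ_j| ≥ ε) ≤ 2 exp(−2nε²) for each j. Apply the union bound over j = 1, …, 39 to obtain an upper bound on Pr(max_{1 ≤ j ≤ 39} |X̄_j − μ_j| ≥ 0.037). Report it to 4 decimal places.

0.0734

Per-experiment Hoeffding bound: 2·exp(−2·2545·0.037²) = 2·exp(−6.96821) = 0.0018827.
Union bound over 39 events: 39·0.0018827 = 0.07342.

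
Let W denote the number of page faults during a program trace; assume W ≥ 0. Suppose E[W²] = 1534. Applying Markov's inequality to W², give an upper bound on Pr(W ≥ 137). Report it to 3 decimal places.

Since W ≥ 0, the event {W ≥ 137} is the same as {W² ≥ 18769}.
Markov's inequality applied to W² gives Pr(W² ≥ 18769) ≤ E[W²]/18769 = 1534/18769 = 0.0817.

0.082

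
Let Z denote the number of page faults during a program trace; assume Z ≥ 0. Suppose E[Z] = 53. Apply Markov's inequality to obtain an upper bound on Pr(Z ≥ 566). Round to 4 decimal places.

0.0936

Markov's inequality: for a non-negative random variable, Pr(Z ≥ a) ≤ E[Z]/a.
Here E[Z] = 53 and a = 566, so the bound is 53/566 = 0.0936.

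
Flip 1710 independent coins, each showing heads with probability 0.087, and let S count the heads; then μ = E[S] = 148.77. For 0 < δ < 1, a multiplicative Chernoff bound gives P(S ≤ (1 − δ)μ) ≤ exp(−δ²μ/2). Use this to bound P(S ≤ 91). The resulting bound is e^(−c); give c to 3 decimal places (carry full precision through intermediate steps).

Write 91 = (1 − δ)μ, so δ = 1 − 91/148.77 = 0.3883175…
Then the exponent is δ²μ/2 = (μ − 91)²/(2μ) = 11.216552.

11.217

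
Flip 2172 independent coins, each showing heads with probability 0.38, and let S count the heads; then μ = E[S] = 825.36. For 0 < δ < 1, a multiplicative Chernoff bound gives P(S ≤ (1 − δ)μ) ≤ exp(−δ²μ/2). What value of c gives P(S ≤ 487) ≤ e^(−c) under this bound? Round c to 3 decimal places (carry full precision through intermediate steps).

69.356

Write 487 = (1 − δ)μ, so δ = 1 − 487/825.36 = 0.4099544…
Then the exponent is δ²μ/2 = (μ − 487)²/(2μ) = 69.356093.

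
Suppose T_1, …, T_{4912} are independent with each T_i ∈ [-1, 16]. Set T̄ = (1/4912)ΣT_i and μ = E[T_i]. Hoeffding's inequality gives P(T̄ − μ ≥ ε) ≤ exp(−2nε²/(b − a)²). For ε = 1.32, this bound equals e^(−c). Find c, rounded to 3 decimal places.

c = 2nε²/(b − a)² = 2·4912·1.32² / 17² = 59.2295.

59.230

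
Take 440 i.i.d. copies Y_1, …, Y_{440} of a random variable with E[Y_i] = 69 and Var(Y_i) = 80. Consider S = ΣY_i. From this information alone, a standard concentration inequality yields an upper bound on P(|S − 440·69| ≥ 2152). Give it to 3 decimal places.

With mean and variance of each term known, Chebyshev's inequality bounds the deviation of the sum (or sample mean).
Var(S) = n·Var(Y_i) = 440·80 = 35200.
Chebyshev: P(|S − 440·69| ≥ 2152) ≤ Var(S)/2152² = 35200/4631104 = 0.0076.

0.008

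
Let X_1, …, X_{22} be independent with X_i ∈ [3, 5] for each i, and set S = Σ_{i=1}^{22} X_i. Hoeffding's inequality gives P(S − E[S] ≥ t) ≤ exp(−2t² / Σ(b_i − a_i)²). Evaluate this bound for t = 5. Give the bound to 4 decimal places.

Σ(b_i − a_i)² = 22·(2)² = 88.
Exponent = 2·5²/88 = 0.5682.
Bound = exp(−0.5682) = 0.56655.

0.5666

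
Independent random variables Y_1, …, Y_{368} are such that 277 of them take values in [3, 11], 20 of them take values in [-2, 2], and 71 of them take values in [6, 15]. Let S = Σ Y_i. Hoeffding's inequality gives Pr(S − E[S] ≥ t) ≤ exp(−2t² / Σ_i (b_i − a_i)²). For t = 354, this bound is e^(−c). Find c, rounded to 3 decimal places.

10.531

Σ(b_i − a_i)² = 277·8² + 20·4² + 71·9² = 23799.
c = 2t² / 23799 = 2·354² / 23799 = 10.5312.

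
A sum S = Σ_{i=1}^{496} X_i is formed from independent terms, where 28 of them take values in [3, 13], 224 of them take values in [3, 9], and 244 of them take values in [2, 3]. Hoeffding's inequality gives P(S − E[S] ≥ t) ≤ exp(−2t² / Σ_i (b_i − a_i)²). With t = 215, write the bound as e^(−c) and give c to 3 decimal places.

8.323

Σ(b_i − a_i)² = 28·10² + 224·6² + 244·1² = 11108.
c = 2t² / 11108 = 2·215² / 11108 = 8.3228.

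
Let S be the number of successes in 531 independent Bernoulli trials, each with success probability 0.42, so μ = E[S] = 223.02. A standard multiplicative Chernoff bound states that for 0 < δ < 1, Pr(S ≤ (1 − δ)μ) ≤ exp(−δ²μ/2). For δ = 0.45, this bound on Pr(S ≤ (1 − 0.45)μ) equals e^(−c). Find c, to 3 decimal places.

c = δ²μ/2 = 0.45²·223.02/2 = 22.5808.

22.581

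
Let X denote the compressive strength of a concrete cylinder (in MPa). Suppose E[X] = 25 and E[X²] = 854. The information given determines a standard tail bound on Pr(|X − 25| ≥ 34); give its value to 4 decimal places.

0.1981

The first two moments determine the variance, so Chebyshev's inequality is the sharpest standard bound available.
Var(X) = E[X²] − (E[X])² = 854 − 625 = 229.
Chebyshev's inequality: Pr(|X − μ| ≥ t) ≤ Var(X)/t² = 229/1156 = 0.1981.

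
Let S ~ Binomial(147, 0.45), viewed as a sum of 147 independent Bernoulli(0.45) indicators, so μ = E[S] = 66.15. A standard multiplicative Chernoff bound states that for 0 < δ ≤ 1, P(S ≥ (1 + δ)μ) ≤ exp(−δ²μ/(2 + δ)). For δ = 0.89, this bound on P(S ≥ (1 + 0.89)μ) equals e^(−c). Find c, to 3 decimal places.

18.131

c = δ²μ/(2 + δ) = 0.89²·66.15/(2 + 0.89) = 18.1306.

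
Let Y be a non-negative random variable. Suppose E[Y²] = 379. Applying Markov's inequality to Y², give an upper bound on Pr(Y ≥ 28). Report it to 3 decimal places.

0.483

Since Y ≥ 0, the event {Y ≥ 28} is the same as {Y² ≥ 784}.
Markov's inequality applied to Y² gives Pr(Y² ≥ 784) ≤ E[Y²]/784 = 379/784 = 0.4834.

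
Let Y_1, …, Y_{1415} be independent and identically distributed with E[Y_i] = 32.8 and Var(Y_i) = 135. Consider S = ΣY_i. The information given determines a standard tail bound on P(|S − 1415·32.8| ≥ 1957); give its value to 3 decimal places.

With mean and variance of each term known, Chebyshev's inequality bounds the deviation of the sum (or sample mean).
Var(S) = n·Var(Y_i) = 1415·135 = 191025.
Chebyshev: P(|S − 1415·32.8| ≥ 1957) ≤ Var(S)/1957² = 191025/3829849 = 0.0499.

0.050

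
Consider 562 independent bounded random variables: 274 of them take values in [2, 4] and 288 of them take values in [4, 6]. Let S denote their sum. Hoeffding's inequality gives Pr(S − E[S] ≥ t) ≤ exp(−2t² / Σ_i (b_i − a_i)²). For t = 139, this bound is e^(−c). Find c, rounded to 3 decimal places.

Σ(b_i − a_i)² = 274·2² + 288·2² = 2248.
c = 2t² / 2248 = 2·139² / 2248 = 17.1895.

17.190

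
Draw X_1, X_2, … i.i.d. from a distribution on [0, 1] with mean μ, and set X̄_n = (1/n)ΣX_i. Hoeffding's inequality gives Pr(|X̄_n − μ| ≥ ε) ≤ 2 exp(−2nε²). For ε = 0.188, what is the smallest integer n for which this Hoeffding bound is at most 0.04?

Require 2·exp(−2nε²) ≤ 0.04, i.e. 2nε² ≥ ln(2/0.04) = 3.912023.
So n ≥ 3.912023 / (2·0.188²) = 55.342.
The smallest integer n is 56.

56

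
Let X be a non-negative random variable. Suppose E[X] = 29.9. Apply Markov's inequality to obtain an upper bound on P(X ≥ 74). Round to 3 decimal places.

0.404

Markov's inequality: for a non-negative random variable, P(X ≥ a) ≤ E[X]/a.
Here E[X] = 29.9 and a = 74, so the bound is 29.9/74 = 0.4041.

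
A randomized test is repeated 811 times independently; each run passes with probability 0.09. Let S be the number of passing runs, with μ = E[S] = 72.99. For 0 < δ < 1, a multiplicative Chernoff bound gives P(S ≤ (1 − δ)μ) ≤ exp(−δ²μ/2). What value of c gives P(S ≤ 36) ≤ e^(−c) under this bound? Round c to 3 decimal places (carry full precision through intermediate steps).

Write 36 = (1 − δ)μ, so δ = 1 − 36/72.99 = 0.5067818…
Then the exponent is δ²μ/2 = (μ − 36)²/(2μ) = 9.372928.

9.373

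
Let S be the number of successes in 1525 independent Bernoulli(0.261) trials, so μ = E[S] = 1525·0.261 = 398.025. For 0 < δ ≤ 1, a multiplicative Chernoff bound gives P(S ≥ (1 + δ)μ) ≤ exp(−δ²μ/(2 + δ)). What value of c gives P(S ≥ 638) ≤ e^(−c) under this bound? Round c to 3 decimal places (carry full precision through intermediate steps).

Write 638 = (1 + δ)μ, so δ = 638/398.025 − 1 = 0.6029144…
Then the exponent is δ²μ/(2 + δ) = (638 − μ)² / (μ·(2 + δ)) = 55.585532.

55.586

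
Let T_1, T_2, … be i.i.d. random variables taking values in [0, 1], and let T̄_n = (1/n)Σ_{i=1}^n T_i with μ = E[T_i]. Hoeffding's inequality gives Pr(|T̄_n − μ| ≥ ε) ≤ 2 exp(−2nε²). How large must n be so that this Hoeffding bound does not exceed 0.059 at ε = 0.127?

110

Require 2·exp(−2nε²) ≤ 0.059, i.e. 2nε² ≥ ln(2/0.059) = 3.523365.
So n ≥ 3.523365 / (2·0.127²) = 109.225.
The smallest integer n is 110.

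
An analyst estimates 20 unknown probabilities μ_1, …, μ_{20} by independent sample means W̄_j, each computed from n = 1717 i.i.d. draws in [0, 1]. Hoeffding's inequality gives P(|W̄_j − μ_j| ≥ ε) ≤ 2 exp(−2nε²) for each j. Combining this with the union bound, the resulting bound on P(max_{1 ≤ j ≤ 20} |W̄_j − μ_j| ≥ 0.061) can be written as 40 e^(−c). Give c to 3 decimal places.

12.778

Union bound over the 20 events: P(max_{1 ≤ j ≤ 20} |W̄_j − μ_j| ≥ 0.061) ≤ 20·2·exp(−2nε²) = 40 exp(−2·1717·0.061²).
So c = 2·1717·0.061² = 12.7779.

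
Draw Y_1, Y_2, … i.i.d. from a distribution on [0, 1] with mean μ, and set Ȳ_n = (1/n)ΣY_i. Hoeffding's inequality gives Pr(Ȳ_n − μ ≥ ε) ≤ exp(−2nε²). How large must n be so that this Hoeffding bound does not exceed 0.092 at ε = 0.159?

48

Require exp(−2nε²) ≤ 0.092, i.e. 2nε² ≥ ln(1/0.092) = 2.385967.
So n ≥ 2.385967 / (2·0.159²) = 47.189.
The smallest integer n is 48.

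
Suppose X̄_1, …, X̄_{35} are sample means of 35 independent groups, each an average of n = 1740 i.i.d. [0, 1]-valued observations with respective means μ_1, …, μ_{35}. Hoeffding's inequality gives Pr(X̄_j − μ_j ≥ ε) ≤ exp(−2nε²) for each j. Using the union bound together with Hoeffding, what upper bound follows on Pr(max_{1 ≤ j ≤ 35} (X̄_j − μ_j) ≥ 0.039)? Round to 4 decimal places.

0.1759

Per-experiment Hoeffding bound: exp(−2·1740·0.039²) = exp(−5.29308) = 0.0050263.
Union bound over 35 events: 35·0.0050263 = 0.17592.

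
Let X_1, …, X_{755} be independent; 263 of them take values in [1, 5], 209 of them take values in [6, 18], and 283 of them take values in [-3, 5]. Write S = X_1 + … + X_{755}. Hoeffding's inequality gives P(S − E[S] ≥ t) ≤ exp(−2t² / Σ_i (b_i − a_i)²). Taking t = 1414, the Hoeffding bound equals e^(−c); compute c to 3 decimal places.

76.290

Σ(b_i − a_i)² = 263·4² + 209·12² + 283·8² = 52416.
c = 2t² / 52416 = 2·1414² / 52416 = 76.2895.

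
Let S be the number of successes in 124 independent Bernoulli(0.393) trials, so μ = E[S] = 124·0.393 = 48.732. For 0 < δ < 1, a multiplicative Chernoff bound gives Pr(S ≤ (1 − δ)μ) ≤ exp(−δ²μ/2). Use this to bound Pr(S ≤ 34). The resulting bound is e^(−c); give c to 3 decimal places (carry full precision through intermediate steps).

2.227

Write 34 = (1 − δ)μ, so δ = 1 − 34/48.732 = 0.3023065…
Then the exponent is δ²μ/2 = (μ − 34)²/(2μ) = 2.226790.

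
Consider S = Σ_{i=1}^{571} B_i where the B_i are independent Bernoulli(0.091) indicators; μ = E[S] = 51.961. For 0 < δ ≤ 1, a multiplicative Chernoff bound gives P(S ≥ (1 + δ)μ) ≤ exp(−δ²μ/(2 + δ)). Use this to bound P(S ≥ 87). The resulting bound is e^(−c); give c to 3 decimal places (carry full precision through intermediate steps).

Write 87 = (1 + δ)μ, so δ = 87/51.961 − 1 = 0.6743327…
Then the exponent is δ²μ/(2 + δ) = (87 − μ)² / (μ·(2 + δ)) = 8.835080.

8.835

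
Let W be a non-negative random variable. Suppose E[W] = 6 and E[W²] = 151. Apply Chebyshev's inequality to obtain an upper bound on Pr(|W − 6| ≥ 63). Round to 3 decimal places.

0.029

Var(W) = E[W²] − (E[W])² = 151 − 36 = 115.
Chebyshev's inequality: Pr(|W − μ| ≥ t) ≤ Var(W)/t² = 115/3969 = 0.0290.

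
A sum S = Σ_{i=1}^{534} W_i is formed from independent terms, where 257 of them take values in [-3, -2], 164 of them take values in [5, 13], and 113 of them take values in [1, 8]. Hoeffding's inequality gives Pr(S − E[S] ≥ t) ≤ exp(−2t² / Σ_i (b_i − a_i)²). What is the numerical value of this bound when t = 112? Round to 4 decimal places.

0.2144

Σ(b_i − a_i)² = 257·1² + 164·8² + 113·7² = 16290.
Exponent = 2·112² / 16290 = 1.54009.
Bound = exp(−1.54009) = 0.21436.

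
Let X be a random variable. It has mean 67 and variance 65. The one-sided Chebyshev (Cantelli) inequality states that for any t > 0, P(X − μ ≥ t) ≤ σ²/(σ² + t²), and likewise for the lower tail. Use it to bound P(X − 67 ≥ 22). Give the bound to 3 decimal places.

0.118

Here σ² = 65 and t = 22, so σ² + t² = 549.
Cantelli's bound: 65/549 = 0.1184.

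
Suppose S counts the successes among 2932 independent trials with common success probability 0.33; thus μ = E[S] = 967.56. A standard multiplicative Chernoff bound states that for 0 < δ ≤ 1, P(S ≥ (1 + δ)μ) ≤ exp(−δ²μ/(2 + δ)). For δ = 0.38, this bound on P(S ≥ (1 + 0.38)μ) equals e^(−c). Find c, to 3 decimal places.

58.704

c = δ²μ/(2 + δ) = 0.38²·967.56/(2 + 0.38) = 58.7041.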